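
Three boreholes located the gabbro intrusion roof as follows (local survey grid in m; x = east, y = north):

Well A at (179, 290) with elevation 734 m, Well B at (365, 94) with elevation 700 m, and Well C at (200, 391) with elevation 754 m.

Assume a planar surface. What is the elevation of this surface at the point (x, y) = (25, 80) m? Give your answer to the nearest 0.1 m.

690.1 m

Let the plane be z = a·x + b·y + c.
Well B−Well A: 186a − 196b = −34;  Well C−Well A: 21a + 101b = 20.
Solving gives a = 0.02122, b = 0.19361.
Then c = 734 − a·179 − b·290 = 674.06.
At (25, 80): z = 0.5 + 15.5 + 674.06 = 690.1 m.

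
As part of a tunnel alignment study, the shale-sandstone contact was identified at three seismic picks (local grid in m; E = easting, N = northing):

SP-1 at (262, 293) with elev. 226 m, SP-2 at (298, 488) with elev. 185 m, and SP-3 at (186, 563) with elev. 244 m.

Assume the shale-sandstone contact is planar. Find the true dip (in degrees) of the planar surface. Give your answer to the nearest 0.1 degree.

31.1°

Two edge vectors: SP-1→SP-2 = (36, 195, -41), SP-1→SP-3 = (-76, 270, 18).
Normal n = (SP-1→SP-2) × (SP-1→SP-3) = (14580, 2468, 24540).
So ∂z/∂E = −n_x/n_z = −0.59413 and ∂z/∂N = −n_y/n_z = −0.10057.
Gradient magnitude |∇z| = √(a² + b²) = √(0.35299 + 0.01011) = 0.60258.
True dip = arctan(0.60258) = 31.1°, dipping toward E (azimuth ≈ 080°).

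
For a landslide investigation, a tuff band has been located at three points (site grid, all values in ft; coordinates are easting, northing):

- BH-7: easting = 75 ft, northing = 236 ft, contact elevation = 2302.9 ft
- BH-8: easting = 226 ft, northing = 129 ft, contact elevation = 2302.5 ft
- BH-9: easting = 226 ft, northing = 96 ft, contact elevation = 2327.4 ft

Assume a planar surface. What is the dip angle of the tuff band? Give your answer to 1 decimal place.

Let the plane be z = a·easting + b·northing + c.
BH-8−BH-7: 151a − 107b = −0.4;  BH-9−BH-7: 151a − 140b = 24.5.
Solving gives a = −0.53733, b = −0.75455.
Gradient magnitude |∇z| = √(a² + b²) = √(0.28872 + 0.56934) = 0.92631.
True dip = arctan(0.92631) = 42.8°, dipping toward NE (azimuth ≈ 035°).

42.8°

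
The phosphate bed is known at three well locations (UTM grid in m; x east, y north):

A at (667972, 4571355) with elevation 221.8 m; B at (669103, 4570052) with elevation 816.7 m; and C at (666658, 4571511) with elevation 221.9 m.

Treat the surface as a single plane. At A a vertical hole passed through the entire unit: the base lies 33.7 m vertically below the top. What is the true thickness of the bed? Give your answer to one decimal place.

Two edge vectors: A→B = (1131, -1303, 594.9), A→C = (-1314, 156, 0.1).
Normal n = (A→B) × (A→C) = (-92934.7, -781811.7, -1535706).
So ∂z/∂x = −n_x/n_z = −0.06052 and ∂z/∂y = −n_y/n_z = −0.50909.
|∇z| = √(a²+b²) = 0.51267, so dip δ = arctan(0.51267) = 27.14°.
True thickness = vertical thickness × cos δ = 33.7 × cos 27.14° = 30.0 m.

30.0 m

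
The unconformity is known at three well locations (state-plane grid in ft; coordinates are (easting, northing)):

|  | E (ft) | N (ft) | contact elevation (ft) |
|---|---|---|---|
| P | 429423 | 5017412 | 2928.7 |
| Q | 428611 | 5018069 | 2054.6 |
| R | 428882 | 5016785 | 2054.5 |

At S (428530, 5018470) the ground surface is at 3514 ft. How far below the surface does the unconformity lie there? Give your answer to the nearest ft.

Let the plane be z = a·E + b·N + c.
Q−P: −812a + 657b = −874.1;  R−P: −541a − 627b = −874.2.
Solving gives a = 1.29824281, b = 0.27408396.
Then c = 2928.7 − a·429423 − b·5017412 = −1929758.76.
At (428530, 5018470): z_contact = 556336.0 + 1375482.1 − 1929758.76 = 2059.3 ft.
Depth below ground = 3514 − 2059.3 = 1455 ft.

1455 ft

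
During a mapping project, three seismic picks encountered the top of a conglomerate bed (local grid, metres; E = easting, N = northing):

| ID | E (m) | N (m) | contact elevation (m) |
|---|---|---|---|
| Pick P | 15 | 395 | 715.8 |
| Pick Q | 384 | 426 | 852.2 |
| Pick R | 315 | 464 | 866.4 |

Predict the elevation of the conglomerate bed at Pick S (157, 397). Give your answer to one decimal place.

Let the plane be z = a·E + b·N + c.
Pick Q−Pick P: 369a + 31b = 136.4;  Pick R−Pick P: 300a + 69b = 150.6.
Solving gives a = 0.29348, b = 0.90659.
Then c = 715.8 − a·15 − b·395 = 353.29.
At (157, 397): z = 46.1 + 359.9 + 353.29 = 759.3 m.

759.3 m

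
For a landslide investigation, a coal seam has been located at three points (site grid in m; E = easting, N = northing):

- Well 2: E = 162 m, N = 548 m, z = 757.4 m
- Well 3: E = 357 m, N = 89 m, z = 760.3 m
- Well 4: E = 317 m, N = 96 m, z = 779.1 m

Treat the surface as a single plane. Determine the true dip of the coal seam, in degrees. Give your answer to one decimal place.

29.1°

Two edge vectors: Well 2→Well 3 = (195, -459, 2.9), Well 2→Well 4 = (155, -452, 21.7).
Normal n = (Well 2→Well 3) × (Well 2→Well 4) = (-8649.5, -3782, -16995).
So ∂z/∂E = −n_x/n_z = −0.50894 and ∂z/∂N = −n_y/n_z = −0.22254.
Gradient magnitude |∇z| = √(a² + b²) = √(0.25902 + 0.04952) = 0.55547.
True dip = arctan(0.55547) = 29.1°, dipping toward ENE (azimuth ≈ 066°).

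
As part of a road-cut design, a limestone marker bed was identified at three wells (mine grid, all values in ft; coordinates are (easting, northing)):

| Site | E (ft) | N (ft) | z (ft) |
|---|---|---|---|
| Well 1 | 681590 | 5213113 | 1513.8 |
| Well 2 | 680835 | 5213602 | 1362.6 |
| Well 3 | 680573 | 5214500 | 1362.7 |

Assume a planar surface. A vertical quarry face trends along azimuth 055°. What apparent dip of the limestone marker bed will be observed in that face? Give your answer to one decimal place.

Let the plane be z = a·E + b·N + c.
Well 2−Well 1: −755a + 489b = −151.2;  Well 3−Well 1: −1017a + 1387b = −151.1.
Solving gives a = 0.24701, b = 0.07218.
Unit vector along 055° is (sin 55°, cos 55°) = (0.8192, 0.5736).
Slope in that direction = a·(0.8192) + b·(0.5736) = 0.24374.
Apparent dip = arctan|0.24374| = 13.7° (true dip is 14.4°, so apparent ≤ true as expected).

13.7°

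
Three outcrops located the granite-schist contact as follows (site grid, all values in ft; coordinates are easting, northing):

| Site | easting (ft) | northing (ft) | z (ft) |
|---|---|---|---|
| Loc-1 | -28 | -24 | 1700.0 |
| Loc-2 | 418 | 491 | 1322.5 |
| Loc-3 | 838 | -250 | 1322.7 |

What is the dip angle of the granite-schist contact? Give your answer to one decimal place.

Two edge vectors: Loc-1→Loc-2 = (446, 515, -377.5), Loc-1→Loc-3 = (866, -226, -377.3).
Normal n = (Loc-1→Loc-2) × (Loc-1→Loc-3) = (-279624.5, -158639.2, -546786).
So ∂z/∂easting = −n_x/n_z = −0.51140 and ∂z/∂northing = −n_y/n_z = −0.29013.
Gradient magnitude |∇z| = √(a² + b²) = √(0.26153 + 0.08418) = 0.58796.
True dip = arctan(0.58796) = 30.5°, dipping toward ENE (azimuth ≈ 060°).

30.5°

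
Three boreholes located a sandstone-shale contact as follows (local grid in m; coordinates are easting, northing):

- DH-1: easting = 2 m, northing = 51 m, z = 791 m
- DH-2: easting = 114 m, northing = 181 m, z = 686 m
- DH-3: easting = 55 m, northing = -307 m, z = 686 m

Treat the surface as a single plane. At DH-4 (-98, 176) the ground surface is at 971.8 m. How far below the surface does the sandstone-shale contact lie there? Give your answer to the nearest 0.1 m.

Two edge vectors: DH-1→DH-2 = (112, 130, -105), DH-1→DH-3 = (53, -358, -105).
Normal n = (DH-1→DH-2) × (DH-1→DH-3) = (-51240, 6195, -46986).
So ∂z/∂easting = −n_x/n_z = −1.09054 and ∂z/∂northing = −n_y/n_z = 0.13185.
Intercept c from DH-1: 791 + 2.18 − 6.72 = 786.46.
At (-98, 176): z_contact = 106.87 + 23.21 + 786.46 = 916.53 m.
Depth below ground = 971.8 − 916.53 = 55.3 m.

55.3 m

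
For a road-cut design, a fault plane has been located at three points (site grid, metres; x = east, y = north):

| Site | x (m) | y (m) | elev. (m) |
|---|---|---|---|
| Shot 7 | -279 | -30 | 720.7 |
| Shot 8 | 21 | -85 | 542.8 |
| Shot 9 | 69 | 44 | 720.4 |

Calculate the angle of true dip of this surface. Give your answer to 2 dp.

Let the plane be z = a·x + b·y + c.
Shot 8−Shot 7: 300a − 55b = −177.9;  Shot 9−Shot 7: 348a + 74b = −0.3.
Solving gives a = −0.31885, b = 1.49538.
Gradient magnitude |∇z| = √(a² + b²) = √(0.10166 + 2.23618) = 1.52900.
True dip = arctan(1.52900) = 56.81°, dipping toward SSE (azimuth ≈ 168°).

56.81°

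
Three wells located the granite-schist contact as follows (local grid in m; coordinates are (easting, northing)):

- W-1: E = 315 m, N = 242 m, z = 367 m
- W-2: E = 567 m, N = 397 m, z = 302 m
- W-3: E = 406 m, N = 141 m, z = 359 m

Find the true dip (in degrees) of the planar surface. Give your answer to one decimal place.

12.4°

Two edge vectors: W-1→W-2 = (252, 155, -65), W-1→W-3 = (91, -101, -8).
Normal n = (W-1→W-2) × (W-1→W-3) = (-7805, -3899, -39557).
So ∂z/∂E = −n_x/n_z = −0.19731 and ∂z/∂N = −n_y/n_z = −0.09857.
Gradient magnitude |∇z| = √(a² + b²) = √(0.03893 + 0.00972) = 0.22056.
True dip = arctan(0.22056) = 12.4°, dipping toward ENE (azimuth ≈ 063°).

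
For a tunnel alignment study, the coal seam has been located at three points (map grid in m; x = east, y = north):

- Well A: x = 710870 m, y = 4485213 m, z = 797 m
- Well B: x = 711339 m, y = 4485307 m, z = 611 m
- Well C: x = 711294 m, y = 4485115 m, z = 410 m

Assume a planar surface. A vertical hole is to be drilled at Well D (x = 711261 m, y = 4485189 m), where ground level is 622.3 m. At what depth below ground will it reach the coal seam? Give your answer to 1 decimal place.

Let the plane be z = a·x + b·y + c.
Well B−Well A: 469a + 94b = −186;  Well C−Well A: 424a − 98b = −387.
Solving gives a = −0.636300077, b = 1.196007831.
Then c = 797 − a·710870 − b·4485213 = −4911226.23.
At (711261, 4485189): z_contact = −452575.43 + 5364321.17 − 4911226.23 = 519.50 m.
Depth below ground = 622.3 − 519.50 = 102.8 m.

102.8 m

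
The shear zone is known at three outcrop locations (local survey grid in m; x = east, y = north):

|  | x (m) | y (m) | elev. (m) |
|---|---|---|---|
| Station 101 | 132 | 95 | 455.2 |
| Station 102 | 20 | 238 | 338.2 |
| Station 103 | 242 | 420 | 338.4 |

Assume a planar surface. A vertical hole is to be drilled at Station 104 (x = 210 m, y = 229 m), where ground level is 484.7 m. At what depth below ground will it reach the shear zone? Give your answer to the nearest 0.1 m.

Two edge vectors: Station 101→Station 102 = (-112, 143, -117), Station 101→Station 103 = (110, 325, -116.8).
Normal n = (Station 101→Station 102) × (Station 101→Station 103) = (21322.6, -25951.6, -52130).
So ∂z/∂x = −n_x/n_z = 0.40903 and ∂z/∂y = −n_y/n_z = −0.49782.
Intercept c from Station 101: 455.2 − 53.99 + 47.29 = 448.50.
At (210, 229): z_contact = 85.90 − 114.00 + 448.50 = 420.40 m.
Depth below ground = 484.7 − 420.40 = 64.3 m.

64.3 m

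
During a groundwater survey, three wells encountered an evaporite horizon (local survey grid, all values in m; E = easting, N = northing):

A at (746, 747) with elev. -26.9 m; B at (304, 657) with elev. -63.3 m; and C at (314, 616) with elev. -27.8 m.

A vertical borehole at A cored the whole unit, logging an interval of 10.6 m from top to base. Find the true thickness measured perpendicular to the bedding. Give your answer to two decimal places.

Two edge vectors: A→B = (-442, -90, -36.4), A→C = (-432, -131, -0.9).
Normal n = (A→B) × (A→C) = (-4687.4, 15327, 19022).
So ∂z/∂E = −n_x/n_z = 0.24642 and ∂z/∂N = −n_y/n_z = −0.80575.
|∇z| = √(a²+b²) = 0.84259, so dip δ = arctan(0.84259) = 40.12°.
True thickness = vertical thickness × cos δ = 10.6 × cos 40.12° = 8.11 m.

8.11 m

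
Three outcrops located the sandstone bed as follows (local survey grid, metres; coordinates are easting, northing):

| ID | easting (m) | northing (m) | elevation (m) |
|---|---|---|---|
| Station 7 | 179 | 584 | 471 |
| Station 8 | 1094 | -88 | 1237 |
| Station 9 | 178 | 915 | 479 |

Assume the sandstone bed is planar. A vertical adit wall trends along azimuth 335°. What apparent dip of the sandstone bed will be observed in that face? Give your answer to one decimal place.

18.7°

Let the plane be z = a·easting + b·northing + c.
Station 8−Station 7: 915a − 672b = 766;  Station 9−Station 7: −1a + 331b = 8.
Solving gives a = 0.85681, b = 0.02676.
Unit vector along 335° is (sin 335°, cos 335°) = (-0.4226, 0.9063).
Slope in that direction = a·(-0.4226) + b·(0.9063) = −0.33785.
Apparent dip = arctan|0.33785| = 18.7° (true dip is 40.6°, so apparent ≤ true as expected).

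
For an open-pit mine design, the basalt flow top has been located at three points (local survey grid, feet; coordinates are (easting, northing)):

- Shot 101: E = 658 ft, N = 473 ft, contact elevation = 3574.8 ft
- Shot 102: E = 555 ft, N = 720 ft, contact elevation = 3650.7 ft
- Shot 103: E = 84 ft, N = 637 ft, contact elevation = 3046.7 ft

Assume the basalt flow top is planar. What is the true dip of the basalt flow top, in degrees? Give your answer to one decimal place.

54.2°

Two edge vectors: Shot 101→Shot 102 = (-103, 247, 75.9), Shot 101→Shot 103 = (-574, 164, -528.1).
Normal n = (Shot 101→Shot 102) × (Shot 101→Shot 103) = (-142888.3, -97960.9, 124886).
So ∂z/∂E = −n_x/n_z = 1.14415 and ∂z/∂N = −n_y/n_z = 0.78440.
Gradient magnitude |∇z| = √(a² + b²) = √(1.30908 + 0.61529) = 1.38722.
True dip = arctan(1.38722) = 54.2°, dipping toward SW (azimuth ≈ 236°).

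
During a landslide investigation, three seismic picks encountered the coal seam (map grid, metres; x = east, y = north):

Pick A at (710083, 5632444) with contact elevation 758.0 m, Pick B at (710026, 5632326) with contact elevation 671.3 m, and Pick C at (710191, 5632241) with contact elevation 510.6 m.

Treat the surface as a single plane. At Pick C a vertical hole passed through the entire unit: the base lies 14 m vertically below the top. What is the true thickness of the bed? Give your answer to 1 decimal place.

Let the plane be z = a·x + b·y + c.
Pick B−Pick A: −57a − 118b = −86.7;  Pick C−Pick A: 108a − 203b = −247.4.
Solving gives a = −0.47679, b = 0.96506.
|∇z| = √(a²+b²) = 1.07641, so dip δ = arctan(1.07641) = 47.11°.
True thickness = vertical thickness × cos δ = 14 × cos 47.11° = 9.5 m.

9.5 m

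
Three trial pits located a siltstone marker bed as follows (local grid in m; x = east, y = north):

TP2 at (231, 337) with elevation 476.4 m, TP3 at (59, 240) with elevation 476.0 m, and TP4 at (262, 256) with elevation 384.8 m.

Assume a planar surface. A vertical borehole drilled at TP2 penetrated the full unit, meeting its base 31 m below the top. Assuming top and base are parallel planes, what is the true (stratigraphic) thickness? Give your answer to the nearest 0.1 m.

21.2 m

Let the plane be z = a·x + b·y + c.
TP3−TP2: −172a − 97b = −0.4;  TP4−TP2: 31a − 81b = −91.6.
Solving gives a = −0.52263, b = 0.93085.
|∇z| = √(a²+b²) = 1.06753, so dip δ = arctan(1.06753) = 46.87°.
True thickness = vertical thickness × cos δ = 31 × cos 46.87° = 21.2 m.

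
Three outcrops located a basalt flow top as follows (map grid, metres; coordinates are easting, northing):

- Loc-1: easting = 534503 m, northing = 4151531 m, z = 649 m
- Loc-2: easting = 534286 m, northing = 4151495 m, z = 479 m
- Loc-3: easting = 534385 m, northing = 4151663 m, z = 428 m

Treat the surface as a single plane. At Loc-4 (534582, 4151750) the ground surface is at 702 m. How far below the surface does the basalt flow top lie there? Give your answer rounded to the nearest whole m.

166 m

Two edge vectors: Loc-1→Loc-2 = (-217, -36, -170), Loc-1→Loc-3 = (-118, 132, -221).
Normal n = (Loc-1→Loc-2) × (Loc-1→Loc-3) = (30396, -27897, -32892).
So ∂z/∂easting = −n_x/n_z = 0.92411529 and ∂z/∂northing = −n_y/n_z = −0.84813937.
Intercept c from Loc-1: 649 − 493942.39 + 3521076.87 = 3027783.47.
At (534582, 4151750): z_contact = 494015.4 − 3521262.6 + 3027783.47 = 536.3 m.
Depth below ground = 702 − 536.3 = 166 m.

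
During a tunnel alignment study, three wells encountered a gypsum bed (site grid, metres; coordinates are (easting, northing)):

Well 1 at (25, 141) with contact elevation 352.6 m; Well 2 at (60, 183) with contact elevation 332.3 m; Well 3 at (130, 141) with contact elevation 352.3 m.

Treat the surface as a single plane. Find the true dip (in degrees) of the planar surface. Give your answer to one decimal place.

Two edge vectors: Well 1→Well 2 = (35, 42, -20.3), Well 1→Well 3 = (105, 0, -0.3).
Normal n = (Well 1→Well 2) × (Well 1→Well 3) = (-12.6, -2121, -4410).
So ∂z/∂E = −n_x/n_z = −0.00286 and ∂z/∂N = −n_y/n_z = −0.48095.
Gradient magnitude |∇z| = √(a² + b²) = √(0.00001 + 0.23132) = 0.48096.
True dip = arctan(0.48096) = 25.7°, dipping toward N (azimuth ≈ 000°).

25.7°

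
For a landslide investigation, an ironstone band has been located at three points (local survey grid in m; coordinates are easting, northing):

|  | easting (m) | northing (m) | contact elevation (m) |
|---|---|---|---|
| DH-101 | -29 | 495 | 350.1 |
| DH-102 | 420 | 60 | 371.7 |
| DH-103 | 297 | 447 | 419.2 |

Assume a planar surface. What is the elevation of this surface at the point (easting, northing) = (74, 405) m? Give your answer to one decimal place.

357.0 m

Two edge vectors: DH-101→DH-102 = (449, -435, 21.6), DH-101→DH-103 = (326, -48, 69.1).
Normal n = (DH-101→DH-102) × (DH-101→DH-103) = (-29021.7, -23984.3, 120258).
So ∂z/∂easting = −n_x/n_z = 0.24133 and ∂z/∂northing = −n_y/n_z = 0.19944.
Intercept c from DH-101: 350.1 + 7.00 − 98.72 = 258.38.
At (74, 405): z = 17.9 + 80.8 + 258.38 = 357.0 m.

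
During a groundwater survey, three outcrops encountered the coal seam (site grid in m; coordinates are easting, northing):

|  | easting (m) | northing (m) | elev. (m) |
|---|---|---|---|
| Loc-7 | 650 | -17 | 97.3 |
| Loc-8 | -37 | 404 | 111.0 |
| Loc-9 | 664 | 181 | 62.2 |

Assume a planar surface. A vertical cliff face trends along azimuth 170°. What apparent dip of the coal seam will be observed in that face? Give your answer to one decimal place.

Let the plane be z = a·easting + b·northing + c.
Loc-8−Loc-7: −687a + 421b = 13.7;  Loc-9−Loc-7: 14a + 198b = −35.1.
Solving gives a = −0.12324, b = −0.16856.
Unit vector along 170° is (sin 170°, cos 170°) = (0.1736, -0.9848).
Slope in that direction = a·(0.1736) + b·(-0.9848) = 0.14460.
Apparent dip = arctan|0.14460| = 8.2° (true dip is 11.8°, so apparent ≤ true as expected).

8.2°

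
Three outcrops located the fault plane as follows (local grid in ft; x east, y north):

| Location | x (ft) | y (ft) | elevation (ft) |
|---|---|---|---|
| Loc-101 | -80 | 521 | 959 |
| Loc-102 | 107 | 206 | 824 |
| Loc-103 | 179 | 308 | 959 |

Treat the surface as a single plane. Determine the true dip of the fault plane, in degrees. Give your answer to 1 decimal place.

47.3°

Let the plane be z = a·x + b·y + c.
Loc-102−Loc-101: 187a − 315b = −135;  Loc-103−Loc-101: 259a − 213b = 0.
Solving gives a = 0.68868, b = 0.83740.
Gradient magnitude |∇z| = √(a² + b²) = √(0.47428 + 0.70125) = 1.08422.
True dip = arctan(1.08422) = 47.3°, dipping toward SW (azimuth ≈ 219°).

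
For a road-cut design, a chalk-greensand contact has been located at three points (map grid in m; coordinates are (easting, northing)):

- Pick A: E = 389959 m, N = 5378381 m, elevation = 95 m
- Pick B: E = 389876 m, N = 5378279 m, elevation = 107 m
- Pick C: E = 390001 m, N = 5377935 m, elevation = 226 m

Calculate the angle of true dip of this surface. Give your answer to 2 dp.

Let the plane be z = a·E + b·N + c.
Pick B−Pick A: −83a − 102b = 12;  Pick C−Pick A: 42a − 446b = 131.
Solving gives a = 0.19394, b = −0.27546.
Gradient magnitude |∇z| = √(a² + b²) = √(0.03761 + 0.07588) = 0.33688.
True dip = arctan(0.33688) = 18.62°, dipping toward NW (azimuth ≈ 325°).

18.62°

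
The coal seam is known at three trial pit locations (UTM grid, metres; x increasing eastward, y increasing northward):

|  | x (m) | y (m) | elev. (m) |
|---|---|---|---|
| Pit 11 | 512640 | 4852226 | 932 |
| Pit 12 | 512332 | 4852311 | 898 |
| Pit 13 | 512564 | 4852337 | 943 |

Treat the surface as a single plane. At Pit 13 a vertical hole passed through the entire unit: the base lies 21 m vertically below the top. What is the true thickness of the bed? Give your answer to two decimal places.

20.25 m

Let the plane be z = a·x + b·y + c.
Pit 12−Pit 11: −308a + 85b = −34;  Pit 13−Pit 11: −76a + 111b = 11.
Solving gives a = 0.16983, b = 0.21538.
|∇z| = √(a²+b²) = 0.27428, so dip δ = arctan(0.27428) = 15.34°.
True thickness = vertical thickness × cos δ = 21 × cos 15.34° = 20.25 m.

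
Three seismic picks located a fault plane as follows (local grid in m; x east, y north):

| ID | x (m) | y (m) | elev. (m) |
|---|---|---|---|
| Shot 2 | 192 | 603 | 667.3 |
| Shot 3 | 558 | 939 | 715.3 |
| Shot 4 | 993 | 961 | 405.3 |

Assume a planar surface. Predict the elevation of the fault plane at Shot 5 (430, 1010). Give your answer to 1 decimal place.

Let the plane be z = a·x + b·y + c.
Shot 3−Shot 2: 366a + 336b = 48;  Shot 4−Shot 2: 801a + 358b = −262.
Solving gives a = −0.761839, b = 0.972717.
Then c = 667.3 − a·192 − b·603 = 227.02.
At (430, 1010): z = −327.6 + 982.4 + 227.02 = 881.9 m.

881.9 m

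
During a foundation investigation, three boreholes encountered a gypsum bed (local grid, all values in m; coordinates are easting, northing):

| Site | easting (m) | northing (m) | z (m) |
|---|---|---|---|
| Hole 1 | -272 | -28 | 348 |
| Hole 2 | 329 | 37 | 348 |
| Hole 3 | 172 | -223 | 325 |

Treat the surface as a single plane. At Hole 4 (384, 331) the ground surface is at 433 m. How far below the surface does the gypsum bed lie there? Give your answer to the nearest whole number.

58 m

Two edge vectors: Hole 1→Hole 2 = (601, 65, 0), Hole 1→Hole 3 = (444, -195, -23).
Normal n = (Hole 1→Hole 2) × (Hole 1→Hole 3) = (-1495, 13823, -146055).
So ∂z/∂easting = −n_x/n_z = −0.01024 and ∂z/∂northing = −n_y/n_z = 0.09464.
Intercept c from Hole 1: 348 − 2.78 + 2.65 = 347.87.
At (384, 331): z_contact = −3.9 + 31.3 + 347.87 = 375.3 m.
Depth below ground = 433 − 375.3 = 58 m.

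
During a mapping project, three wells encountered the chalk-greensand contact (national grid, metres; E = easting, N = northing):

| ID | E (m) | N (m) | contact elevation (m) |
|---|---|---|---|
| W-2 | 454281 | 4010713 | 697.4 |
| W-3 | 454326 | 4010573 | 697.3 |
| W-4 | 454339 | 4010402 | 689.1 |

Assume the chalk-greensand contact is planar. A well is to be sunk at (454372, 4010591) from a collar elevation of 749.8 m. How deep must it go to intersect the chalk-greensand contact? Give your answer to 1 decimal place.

42.5 m

Let the plane be z = a·E + b·N + c.
W-3−W-2: 45a − 140b = −0.1;  W-4−W-2: 58a − 311b = −8.3.
Solving gives a = 0.192493617, b = 0.062587234.
Then c = 697.4 − a·454281 − b·4010713 = −337768.23.
At (454372, 4010591): z_contact = 87463.71 + 251011.80 − 337768.23 = 707.28 m.
Depth below ground = 749.8 − 707.28 = 42.5 m.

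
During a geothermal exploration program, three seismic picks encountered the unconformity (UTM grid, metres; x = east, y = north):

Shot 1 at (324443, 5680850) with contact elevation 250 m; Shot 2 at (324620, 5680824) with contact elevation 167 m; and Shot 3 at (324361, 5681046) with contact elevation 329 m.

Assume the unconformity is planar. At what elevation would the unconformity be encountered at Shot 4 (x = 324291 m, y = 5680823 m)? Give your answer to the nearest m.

Two edge vectors: Shot 1→Shot 2 = (177, -26, -83), Shot 1→Shot 3 = (-82, 196, 79).
Normal n = (Shot 1→Shot 2) × (Shot 1→Shot 3) = (14214, -7177, 32560).
So ∂z/∂x = −n_x/n_z = −0.43654791 and ∂z/∂y = −n_y/n_z = 0.22042383.
Intercept c from Shot 1: 250 + 141634.91 − 1252194.73 = −1110309.82.
At (324291, 5680823): z = −141568.6 + 1252188.8 − 1110309.82 = 310.4 m.

310 m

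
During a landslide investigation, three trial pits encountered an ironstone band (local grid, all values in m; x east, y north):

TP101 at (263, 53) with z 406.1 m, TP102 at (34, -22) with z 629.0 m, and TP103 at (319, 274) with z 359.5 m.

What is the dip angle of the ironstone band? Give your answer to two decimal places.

Two edge vectors: TP101→TP102 = (-229, -75, 222.9), TP101→TP103 = (56, 221, -46.6).
Normal n = (TP101→TP102) × (TP101→TP103) = (-45765.9, 1811, -46409).
So ∂z/∂x = −n_x/n_z = −0.98614 and ∂z/∂y = −n_y/n_z = 0.03902.
Gradient magnitude |∇z| = √(a² + b²) = √(0.97248 + 0.00152) = 0.98691.
True dip = arctan(0.98691) = 44.62°, dipping toward E (azimuth ≈ 092°).

44.62°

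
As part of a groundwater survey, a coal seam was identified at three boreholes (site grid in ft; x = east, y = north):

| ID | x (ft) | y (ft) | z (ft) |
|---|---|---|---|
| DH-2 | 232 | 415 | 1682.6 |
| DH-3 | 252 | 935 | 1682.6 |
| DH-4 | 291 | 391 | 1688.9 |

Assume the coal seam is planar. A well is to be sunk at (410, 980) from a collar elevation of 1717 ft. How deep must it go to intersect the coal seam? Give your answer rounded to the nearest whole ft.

Let the plane be z = a·x + b·y + c.
DH-3−DH-2: 20a + 520b = 0;  DH-4−DH-2: 59a − 24b = 6.3.
Solving gives a = 0.10513, b = −0.00404.
Then c = 1682.6 − a·232 − b·415 = 1659.89.
At (410, 980): z_contact = 43.1 − 4.0 + 1659.89 = 1699.0 ft.
Depth below ground = 1717 − 1699.0 = 18 ft.

18 ft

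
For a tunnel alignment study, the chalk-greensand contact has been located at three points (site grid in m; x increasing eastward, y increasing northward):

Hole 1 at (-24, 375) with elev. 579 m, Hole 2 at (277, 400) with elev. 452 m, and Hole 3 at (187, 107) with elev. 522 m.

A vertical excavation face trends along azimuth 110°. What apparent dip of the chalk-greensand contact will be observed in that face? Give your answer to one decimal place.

Two edge vectors: Hole 1→Hole 2 = (301, 25, -127), Hole 1→Hole 3 = (211, -268, -57).
Normal n = (Hole 1→Hole 2) × (Hole 1→Hole 3) = (-35461, -9640, -85943).
So ∂z/∂x = −n_x/n_z = −0.41261 and ∂z/∂y = −n_y/n_z = −0.11217.
Unit vector along 110° is (sin 110°, cos 110°) = (0.9397, -0.3420).
Slope in that direction = a·(0.9397) + b·(-0.3420) = −0.34936.
Apparent dip = arctan|0.34936| = 19.3° (true dip is 23.2°, so apparent ≤ true as expected).

19.3°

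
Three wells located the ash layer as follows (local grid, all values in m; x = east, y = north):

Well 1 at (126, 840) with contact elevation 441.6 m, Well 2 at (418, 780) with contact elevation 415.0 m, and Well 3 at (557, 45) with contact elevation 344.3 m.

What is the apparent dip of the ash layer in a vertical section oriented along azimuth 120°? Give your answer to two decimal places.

6.01°

Two edge vectors: Well 1→Well 2 = (292, -60, -26.6), Well 1→Well 3 = (431, -795, -97.3).
Normal n = (Well 1→Well 2) × (Well 1→Well 3) = (-15309, 16947, -206280).
So ∂z/∂x = −n_x/n_z = −0.07421 and ∂z/∂y = −n_y/n_z = 0.08216.
Unit vector along 120° is (sin 120°, cos 120°) = (0.8660, -0.5000).
Slope in that direction = a·(0.8660) + b·(-0.5000) = −0.10535.
Apparent dip = arctan|0.10535| = 6.01° (true dip is 6.3°, so apparent ≤ true as expected).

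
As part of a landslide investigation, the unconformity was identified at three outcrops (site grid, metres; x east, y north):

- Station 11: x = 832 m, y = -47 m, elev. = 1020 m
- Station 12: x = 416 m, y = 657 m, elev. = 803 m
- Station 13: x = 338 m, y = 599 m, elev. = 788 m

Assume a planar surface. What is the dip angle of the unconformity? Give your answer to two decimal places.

Let the plane be z = a·x + b·y + c.
Station 12−Station 11: −416a + 704b = −217;  Station 13−Station 11: −494a + 646b = −232.
Solving gives a = 0.29284, b = −0.13520.
Gradient magnitude |∇z| = √(a² + b²) = √(0.08575 + 0.01828) = 0.32254.
True dip = arctan(0.32254) = 17.88°, dipping toward WNW (azimuth ≈ 295°).

17.88°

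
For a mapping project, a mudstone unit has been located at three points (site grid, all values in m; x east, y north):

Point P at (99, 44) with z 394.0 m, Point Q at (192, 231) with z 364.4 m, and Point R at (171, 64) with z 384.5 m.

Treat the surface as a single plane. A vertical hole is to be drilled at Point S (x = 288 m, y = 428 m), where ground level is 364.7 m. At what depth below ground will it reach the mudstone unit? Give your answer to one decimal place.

Let the plane be z = a·x + b·y + c.
Point Q−Point P: 93a + 187b = −29.6;  Point R−Point P: 72a + 20b = −9.5.
Solving gives a = −0.10208, b = −0.10752.
Then c = 394 − a·99 − b·44 = 408.84.
At (288, 428): z_contact = −29.40 − 46.02 + 408.84 = 333.42 m.
Depth below ground = 364.7 − 333.42 = 31.3 m.

31.3 m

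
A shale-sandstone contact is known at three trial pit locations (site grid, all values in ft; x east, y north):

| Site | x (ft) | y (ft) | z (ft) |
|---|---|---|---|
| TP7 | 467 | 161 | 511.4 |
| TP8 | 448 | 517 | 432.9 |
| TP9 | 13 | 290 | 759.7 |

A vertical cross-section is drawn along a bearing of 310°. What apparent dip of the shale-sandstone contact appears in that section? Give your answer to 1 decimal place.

Two edge vectors: TP7→TP8 = (-19, 356, -78.5), TP7→TP9 = (-454, 129, 248.3).
Normal n = (TP7→TP8) × (TP7→TP9) = (98521.3, 40356.7, 159173).
So ∂z/∂x = −n_x/n_z = −0.61896 and ∂z/∂y = −n_y/n_z = −0.25354.
Unit vector along 310° is (sin 310°, cos 310°) = (-0.7660, 0.6428).
Slope in that direction = a·(-0.7660) + b·(0.6428) = 0.31118.
Apparent dip = arctan|0.31118| = 17.3° (true dip is 33.8°, so apparent ≤ true as expected).

17.3°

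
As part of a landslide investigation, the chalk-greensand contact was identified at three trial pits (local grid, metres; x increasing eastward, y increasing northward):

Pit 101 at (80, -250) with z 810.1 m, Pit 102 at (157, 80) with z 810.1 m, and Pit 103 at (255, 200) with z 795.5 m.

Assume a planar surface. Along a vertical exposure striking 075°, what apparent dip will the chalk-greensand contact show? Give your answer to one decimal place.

10.7°

Let the plane be z = a·x + b·y + c.
Pit 102−Pit 101: 77a + 330b = 0;  Pit 103−Pit 101: 175a + 450b = −14.6.
Solving gives a = −0.20857, b = 0.04867.
Unit vector along 075° is (sin 75°, cos 75°) = (0.9659, 0.2588).
Slope in that direction = a·(0.9659) + b·(0.2588) = −0.18887.
Apparent dip = arctan|0.18887| = 10.7° (true dip is 12.1°, so apparent ≤ true as expected).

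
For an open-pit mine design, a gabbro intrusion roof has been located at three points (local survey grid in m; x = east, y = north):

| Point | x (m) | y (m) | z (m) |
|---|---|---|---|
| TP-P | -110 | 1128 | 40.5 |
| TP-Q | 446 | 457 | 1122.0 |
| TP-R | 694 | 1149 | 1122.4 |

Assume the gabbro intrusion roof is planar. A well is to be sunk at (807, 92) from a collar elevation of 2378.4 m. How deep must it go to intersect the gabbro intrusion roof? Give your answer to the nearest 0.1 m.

Two edge vectors: TP-P→TP-Q = (556, -671, 1081.5), TP-P→TP-R = (804, 21, 1081.9).
Normal n = (TP-P→TP-Q) × (TP-P→TP-R) = (-748666.4, 267989.6, 551160).
So ∂z/∂x = −n_x/n_z = 1.358347 and ∂z/∂y = −n_y/n_z = −0.486228.
Intercept c from TP-P: 40.5 + 149.42 + 548.47 = 738.38.
At (807, 92): z_contact = 1096.19 − 44.73 + 738.38 = 1789.84 m.
Depth below ground = 2378.4 − 1789.84 = 588.6 m.

588.6 m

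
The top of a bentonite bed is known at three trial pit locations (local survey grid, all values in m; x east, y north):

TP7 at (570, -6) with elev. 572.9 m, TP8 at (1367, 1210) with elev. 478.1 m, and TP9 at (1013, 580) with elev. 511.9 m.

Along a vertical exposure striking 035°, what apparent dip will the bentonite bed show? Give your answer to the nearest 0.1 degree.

4.2°

Two edge vectors: TP7→TP8 = (797, 1216, -94.8), TP7→TP9 = (443, 586, -61).
Normal n = (TP7→TP8) × (TP7→TP9) = (-18623.2, 6620.6, -71646).
So ∂z/∂x = −n_x/n_z = −0.25993 and ∂z/∂y = −n_y/n_z = 0.09241.
Unit vector along 035° is (sin 35°, cos 35°) = (0.5736, 0.8192).
Slope in that direction = a·(0.5736) + b·(0.8192) = −0.07340.
Apparent dip = arctan|0.07340| = 4.2° (true dip is 15.4°, so apparent ≤ true as expected).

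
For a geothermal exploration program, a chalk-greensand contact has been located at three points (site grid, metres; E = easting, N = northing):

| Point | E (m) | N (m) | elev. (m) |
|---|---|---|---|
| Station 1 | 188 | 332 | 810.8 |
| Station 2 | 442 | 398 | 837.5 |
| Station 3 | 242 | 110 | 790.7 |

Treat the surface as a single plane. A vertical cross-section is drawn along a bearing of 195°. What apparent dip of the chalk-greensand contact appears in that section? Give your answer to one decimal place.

7.1°

Two edge vectors: Station 1→Station 2 = (254, 66, 26.7), Station 1→Station 3 = (54, -222, -20.1).
Normal n = (Station 1→Station 2) × (Station 1→Station 3) = (4600.8, 6547.2, -59952).
So ∂z/∂E = −n_x/n_z = 0.07674 and ∂z/∂N = −n_y/n_z = 0.10921.
Unit vector along 195° is (sin 195°, cos 195°) = (-0.2588, -0.9659).
Slope in that direction = a·(-0.2588) + b·(-0.9659) = −0.12535.
Apparent dip = arctan|0.12535| = 7.1° (true dip is 7.6°, so apparent ≤ true as expected).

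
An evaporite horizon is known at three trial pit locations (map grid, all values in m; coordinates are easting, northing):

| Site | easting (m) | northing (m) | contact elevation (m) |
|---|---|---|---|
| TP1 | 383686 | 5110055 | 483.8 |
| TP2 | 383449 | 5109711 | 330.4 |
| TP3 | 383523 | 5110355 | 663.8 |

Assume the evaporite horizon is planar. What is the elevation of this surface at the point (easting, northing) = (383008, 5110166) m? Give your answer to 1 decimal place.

Two edge vectors: TP1→TP2 = (-237, -344, -153.4), TP1→TP3 = (-163, 300, 180).
Normal n = (TP1→TP2) × (TP1→TP3) = (-15900, 67664.2, -127172).
So ∂z/∂easting = −n_x/n_z = −0.125027522 and ∂z/∂northing = −n_y/n_z = 0.532068380.
Intercept c from TP1: 483.8 + 47971.31 − 2718898.68 = −2670443.57.
At (383008, 5110166): z = −47886.5 + 2718957.7 − 2670443.57 = 627.6 m.

627.6 m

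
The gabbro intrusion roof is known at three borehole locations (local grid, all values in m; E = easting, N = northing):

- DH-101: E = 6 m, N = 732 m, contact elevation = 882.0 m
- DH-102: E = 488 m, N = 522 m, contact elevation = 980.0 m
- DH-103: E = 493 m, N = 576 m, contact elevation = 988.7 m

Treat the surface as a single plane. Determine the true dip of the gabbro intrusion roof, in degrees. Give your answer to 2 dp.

16.51°

Let the plane be z = a·E + b·N + c.
DH-102−DH-101: 482a − 210b = 98;  DH-103−DH-101: 487a − 156b = 106.7.
Solving gives a = 0.26291, b = 0.13677.
Gradient magnitude |∇z| = √(a² + b²) = √(0.06912 + 0.01871) = 0.29635.
True dip = arctan(0.29635) = 16.51°, dipping toward WSW (azimuth ≈ 243°).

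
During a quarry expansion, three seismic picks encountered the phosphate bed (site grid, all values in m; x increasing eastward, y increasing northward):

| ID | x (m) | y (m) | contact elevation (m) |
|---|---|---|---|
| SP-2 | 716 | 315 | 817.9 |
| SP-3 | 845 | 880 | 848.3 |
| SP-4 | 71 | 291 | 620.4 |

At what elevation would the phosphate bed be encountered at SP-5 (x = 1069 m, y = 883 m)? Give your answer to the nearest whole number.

917 m

Two edge vectors: SP-2→SP-3 = (129, 565, 30.4), SP-2→SP-4 = (-645, -24, -197.5).
Normal n = (SP-2→SP-3) × (SP-2→SP-4) = (-110857.9, 5869.5, 361329).
So ∂z/∂x = −n_x/n_z = 0.30681 and ∂z/∂y = −n_y/n_z = −0.01624.
Intercept c from SP-2: 817.9 − 219.67 + 5.12 = 603.34.
At (1069, 883): z = 328.0 − 14.3 + 603.34 = 917.0 m.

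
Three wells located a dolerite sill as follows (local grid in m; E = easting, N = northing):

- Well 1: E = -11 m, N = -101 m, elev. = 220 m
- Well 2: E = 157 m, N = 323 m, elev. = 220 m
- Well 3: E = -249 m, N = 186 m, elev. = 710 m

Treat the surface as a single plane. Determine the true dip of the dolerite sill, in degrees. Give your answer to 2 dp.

Two edge vectors: Well 1→Well 2 = (168, 424, 0), Well 1→Well 3 = (-238, 287, 490).
Normal n = (Well 1→Well 2) × (Well 1→Well 3) = (207760, -82320, 149128).
So ∂z/∂E = −n_x/n_z = −1.39317 and ∂z/∂N = −n_y/n_z = 0.55201.
Gradient magnitude |∇z| = √(a² + b²) = √(1.94091 + 0.30471) = 1.49854.
True dip = arctan(1.49854) = 56.28°, dipping toward ESE (azimuth ≈ 112°).

56.28°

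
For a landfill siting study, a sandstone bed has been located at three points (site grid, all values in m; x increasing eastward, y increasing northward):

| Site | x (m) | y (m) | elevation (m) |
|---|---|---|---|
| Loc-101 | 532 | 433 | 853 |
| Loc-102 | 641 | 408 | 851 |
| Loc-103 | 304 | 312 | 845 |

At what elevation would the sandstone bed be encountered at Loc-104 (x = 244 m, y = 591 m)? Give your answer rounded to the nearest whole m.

Let the plane be z = a·x + b·y + c.
Loc-102−Loc-101: 109a − 25b = −2;  Loc-103−Loc-101: −228a − 121b = −8.
Solving gives a = −0.00222, b = 0.07031.
Then c = 853 − a·532 − b·433 = 823.74.
At (244, 591): z = −0.5 + 41.6 + 823.74 = 864.7 m.

865 m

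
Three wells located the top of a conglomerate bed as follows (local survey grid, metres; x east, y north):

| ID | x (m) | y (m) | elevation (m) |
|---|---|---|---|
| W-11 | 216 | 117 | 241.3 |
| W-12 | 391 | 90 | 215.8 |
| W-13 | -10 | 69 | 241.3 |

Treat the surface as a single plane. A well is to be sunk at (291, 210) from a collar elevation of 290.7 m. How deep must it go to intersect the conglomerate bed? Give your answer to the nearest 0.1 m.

18.8 m

Let the plane be z = a·x + b·y + c.
W-12−W-11: 175a − 27b = −25.5;  W-13−W-11: −226a − 48b = 0.
Solving gives a = −0.08440, b = 0.39739.
Then c = 241.3 − a·216 − b·117 = 213.04.
At (291, 210): z_contact = −24.56 + 83.45 + 213.04 = 271.93 m.
Depth below ground = 290.7 − 271.93 = 18.8 m.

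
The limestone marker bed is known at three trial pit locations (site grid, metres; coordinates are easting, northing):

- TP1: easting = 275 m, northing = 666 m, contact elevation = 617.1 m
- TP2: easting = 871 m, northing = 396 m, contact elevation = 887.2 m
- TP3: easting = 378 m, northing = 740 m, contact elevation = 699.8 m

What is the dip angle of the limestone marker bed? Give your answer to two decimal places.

33.42°

Let the plane be z = a·easting + b·northing + c.
TP2−TP1: 596a − 270b = 270.1;  TP3−TP1: 103a + 74b = 82.7.
Solving gives a = 0.58843, b = 0.29854.
Gradient magnitude |∇z| = √(a² + b²) = √(0.34625 + 0.08912) = 0.65983.
True dip = arctan(0.65983) = 33.42°, dipping toward WSW (azimuth ≈ 243°).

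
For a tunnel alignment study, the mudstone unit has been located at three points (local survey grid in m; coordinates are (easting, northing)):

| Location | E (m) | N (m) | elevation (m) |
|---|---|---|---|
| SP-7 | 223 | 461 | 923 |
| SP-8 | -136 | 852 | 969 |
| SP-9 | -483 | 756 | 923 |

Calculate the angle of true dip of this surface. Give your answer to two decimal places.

11.69°

Let the plane be z = a·E + b·N + c.
SP-8−SP-7: −359a + 391b = 46;  SP-9−SP-7: −706a + 295b = 0.
Solving gives a = 0.07976, b = 0.19088.
Gradient magnitude |∇z| = √(a² + b²) = √(0.00636 + 0.03643) = 0.20687.
True dip = arctan(0.20687) = 11.69°, dipping toward SSW (azimuth ≈ 203°).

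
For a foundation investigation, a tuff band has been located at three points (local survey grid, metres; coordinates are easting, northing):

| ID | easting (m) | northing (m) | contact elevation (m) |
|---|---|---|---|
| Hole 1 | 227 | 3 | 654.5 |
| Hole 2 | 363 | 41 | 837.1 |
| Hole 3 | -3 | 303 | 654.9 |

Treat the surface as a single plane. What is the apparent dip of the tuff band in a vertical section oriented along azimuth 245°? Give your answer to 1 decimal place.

53.7°

Two edge vectors: Hole 1→Hole 2 = (136, 38, 182.6), Hole 1→Hole 3 = (-230, 300, 0.4).
Normal n = (Hole 1→Hole 2) × (Hole 1→Hole 3) = (-54764.8, -42052.4, 49540).
So ∂z/∂easting = −n_x/n_z = 1.10547 and ∂z/∂northing = −n_y/n_z = 0.84886.
Unit vector along 245° is (sin 245°, cos 245°) = (-0.9063, -0.4226).
Slope in that direction = a·(-0.9063) + b·(-0.4226) = −1.36064.
Apparent dip = arctan|1.36064| = 53.7° (true dip is 54.3°, so apparent ≤ true as expected).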